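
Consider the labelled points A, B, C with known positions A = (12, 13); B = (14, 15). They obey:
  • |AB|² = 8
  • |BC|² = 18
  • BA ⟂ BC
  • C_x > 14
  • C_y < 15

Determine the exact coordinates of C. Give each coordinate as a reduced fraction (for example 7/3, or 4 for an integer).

1. C_x = 17  [[BA ⟂ BC ⇒ -2x-2y+58=0] ∩ [|C−(14, 15)|²=18]]
2. C_y = 12  [[BA ⟂ BC ⇒ -2x-2y+58=0] ∩ [|C−(14, 15)|²=18]]
   so C = (17, 12)

C = (17, 12)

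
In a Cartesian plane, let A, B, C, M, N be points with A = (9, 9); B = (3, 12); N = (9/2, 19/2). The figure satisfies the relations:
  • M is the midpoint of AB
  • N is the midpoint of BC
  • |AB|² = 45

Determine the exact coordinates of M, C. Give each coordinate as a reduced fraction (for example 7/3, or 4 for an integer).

M = (6, 21/2)
C = (6, 7)

1. M_x = 6  [2·M = A+B = (9, 9)+(3, 12)]
2. M_y = 21/2  [2·M = A+B = (9, 9)+(3, 12)]
   so M = (6, 21/2)
3. C_x = 6  [C = 2·N−B = 2·(9/2, 19/2)−(3, 12)]
4. C_y = 7  [C = 2·N−B = 2·(9/2, 19/2)−(3, 12)]
   so C = (6, 7)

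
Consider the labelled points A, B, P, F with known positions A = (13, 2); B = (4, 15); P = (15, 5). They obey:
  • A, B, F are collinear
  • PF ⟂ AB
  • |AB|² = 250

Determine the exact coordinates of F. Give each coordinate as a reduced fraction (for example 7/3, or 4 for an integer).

F = (3061/250, 773/250)

1. F_x = 3061/250  [[A, B, F are collinear ⇒ -13x-9y+187=0] ∩ [PF ⟂ AB ⇒ -9x+13y+70=0]]
2. F_y = 773/250  [[A, B, F are collinear ⇒ -13x-9y+187=0] ∩ [PF ⟂ AB ⇒ -9x+13y+70=0]]
   so F = (3061/250, 773/250)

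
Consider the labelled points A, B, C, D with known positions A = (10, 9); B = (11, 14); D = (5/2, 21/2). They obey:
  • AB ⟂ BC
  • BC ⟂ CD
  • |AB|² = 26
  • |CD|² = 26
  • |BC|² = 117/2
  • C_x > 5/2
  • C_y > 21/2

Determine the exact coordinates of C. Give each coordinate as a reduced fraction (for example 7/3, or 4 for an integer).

C = (7/2, 31/2)

1. C_x = 7/2  [[AB ⟂ BC ⇒ 1x+5y-81=0] ∩ [|C−(5/2, 21/2)|²=26]]
2. C_y = 31/2  [[AB ⟂ BC ⇒ 1x+5y-81=0] ∩ [|C−(5/2, 21/2)|²=26]]
   so C = (7/2, 31/2)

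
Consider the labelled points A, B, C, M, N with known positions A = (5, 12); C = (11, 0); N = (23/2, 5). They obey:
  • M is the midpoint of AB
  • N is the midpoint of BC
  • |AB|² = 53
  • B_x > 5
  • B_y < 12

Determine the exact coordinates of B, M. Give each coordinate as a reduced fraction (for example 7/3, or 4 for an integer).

1. B_x = 12  [B = 2·N−C = 2·(23/2, 5)−(11, 0)]
2. B_y = 10  [B = 2·N−C = 2·(23/2, 5)−(11, 0)]
   so B = (12, 10)
3. M_x = 17/2  [2·M = A+B = (5, 12)+(12, 10)]
4. M_y = 11  [2·M = A+B = (5, 12)+(12, 10)]
   so M = (17/2, 11)

B = (12, 10)
M = (17/2, 11)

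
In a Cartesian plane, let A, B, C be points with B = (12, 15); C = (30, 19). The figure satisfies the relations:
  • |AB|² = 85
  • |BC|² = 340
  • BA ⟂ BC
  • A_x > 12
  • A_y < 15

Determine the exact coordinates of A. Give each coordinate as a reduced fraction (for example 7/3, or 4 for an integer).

A = (14, 6)

1. A_x = 14  [[BA ⟂ BC ⇒ 18x+4y-276=0] ∩ [|A−(12, 15)|²=85]]
2. A_y = 6  [[BA ⟂ BC ⇒ 18x+4y-276=0] ∩ [|A−(12, 15)|²=85]]
   so A = (14, 6)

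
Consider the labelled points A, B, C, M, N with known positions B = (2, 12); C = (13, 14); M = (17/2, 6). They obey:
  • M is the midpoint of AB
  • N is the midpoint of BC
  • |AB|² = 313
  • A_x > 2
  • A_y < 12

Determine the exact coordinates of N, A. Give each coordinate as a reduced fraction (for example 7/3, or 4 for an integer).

N = (15/2, 13)
A = (15, 0)

1. A_x = 15  [A = 2·M−B = 2·(17/2, 6)−(2, 12)]
2. A_y = 0  [A = 2·M−B = 2·(17/2, 6)−(2, 12)]
   so A = (15, 0)
3. N_x = 15/2  [2·N = B+C = (2, 12)+(13, 14)]
4. N_y = 13  [2·N = B+C = (2, 12)+(13, 14)]
   so N = (15/2, 13)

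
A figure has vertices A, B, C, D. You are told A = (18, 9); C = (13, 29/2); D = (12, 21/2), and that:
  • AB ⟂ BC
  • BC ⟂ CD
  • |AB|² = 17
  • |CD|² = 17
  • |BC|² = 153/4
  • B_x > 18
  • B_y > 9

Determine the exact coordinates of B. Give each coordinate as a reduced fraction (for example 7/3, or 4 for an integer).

1. B_x = 19  [[BC ⟂ CD ⇒ 1x+4y-71=0] ∩ [|B−(18, 9)|²=17]]
2. B_y = 13  [[BC ⟂ CD ⇒ 1x+4y-71=0] ∩ [|B−(18, 9)|²=17]]
   so B = (19, 13)

B = (19, 13)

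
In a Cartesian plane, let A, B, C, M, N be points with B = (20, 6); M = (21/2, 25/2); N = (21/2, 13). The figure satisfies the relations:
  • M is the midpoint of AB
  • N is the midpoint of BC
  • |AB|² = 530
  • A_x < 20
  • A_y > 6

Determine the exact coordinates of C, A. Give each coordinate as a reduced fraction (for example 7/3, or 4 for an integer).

1. A_x = 1  [A = 2·M−B = 2·(21/2, 25/2)−(20, 6)]
2. A_y = 19  [A = 2·M−B = 2·(21/2, 25/2)−(20, 6)]
   so A = (1, 19)
3. C_x = 1  [C = 2·N−B = 2·(21/2, 13)−(20, 6)]
4. C_y = 20  [C = 2·N−B = 2·(21/2, 13)−(20, 6)]
   so C = (1, 20)

C = (1, 20)
A = (1, 19)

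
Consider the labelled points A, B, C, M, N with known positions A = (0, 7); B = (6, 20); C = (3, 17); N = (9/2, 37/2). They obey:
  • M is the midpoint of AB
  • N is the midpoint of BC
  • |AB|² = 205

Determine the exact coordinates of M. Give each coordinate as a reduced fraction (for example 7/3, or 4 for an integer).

M = (3, 27/2)

1. M_x = 3  [2·M = A+B = (0, 7)+(6, 20)]
2. M_y = 27/2  [2·M = A+B = (0, 7)+(6, 20)]
   so M = (3, 27/2)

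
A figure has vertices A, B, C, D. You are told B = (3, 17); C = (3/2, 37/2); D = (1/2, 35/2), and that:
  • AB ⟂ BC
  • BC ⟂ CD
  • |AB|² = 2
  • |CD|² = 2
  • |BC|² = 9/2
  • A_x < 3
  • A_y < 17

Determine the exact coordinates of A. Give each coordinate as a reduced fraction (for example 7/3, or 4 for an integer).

1. A_x = 2  [[AB ⟂ BC ⇒ 3/2x-3/2y+21=0] ∩ [|A−(3, 17)|²=2]]
2. A_y = 16  [[AB ⟂ BC ⇒ 3/2x-3/2y+21=0] ∩ [|A−(3, 17)|²=2]]
   so A = (2, 16)

A = (2, 16)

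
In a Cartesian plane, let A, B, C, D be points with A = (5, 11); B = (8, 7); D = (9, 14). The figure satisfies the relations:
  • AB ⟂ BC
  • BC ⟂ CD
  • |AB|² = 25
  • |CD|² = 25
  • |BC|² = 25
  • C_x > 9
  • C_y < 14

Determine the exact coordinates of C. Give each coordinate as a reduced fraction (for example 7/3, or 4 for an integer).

C = (12, 10)

1. C_x = 12  [[AB ⟂ BC ⇒ 3x-4y+4=0] ∩ [|C−(9, 14)|²=25]]
2. C_y = 10  [[AB ⟂ BC ⇒ 3x-4y+4=0] ∩ [|C−(9, 14)|²=25]]
   so C = (12, 10)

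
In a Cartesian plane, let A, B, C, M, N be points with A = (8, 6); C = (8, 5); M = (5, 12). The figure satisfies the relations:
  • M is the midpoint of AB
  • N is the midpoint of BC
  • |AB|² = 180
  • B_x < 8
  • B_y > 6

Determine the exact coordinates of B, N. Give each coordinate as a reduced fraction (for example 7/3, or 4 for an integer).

1. B_x = 2  [B = 2·M−A = 2·(5, 12)−(8, 6)]
2. B_y = 18  [B = 2·M−A = 2·(5, 12)−(8, 6)]
   so B = (2, 18)
3. N_x = 5  [2·N = B+C = (2, 18)+(8, 5)]
4. N_y = 23/2  [2·N = B+C = (2, 18)+(8, 5)]
   so N = (5, 23/2)

B = (2, 18)
N = (5, 23/2)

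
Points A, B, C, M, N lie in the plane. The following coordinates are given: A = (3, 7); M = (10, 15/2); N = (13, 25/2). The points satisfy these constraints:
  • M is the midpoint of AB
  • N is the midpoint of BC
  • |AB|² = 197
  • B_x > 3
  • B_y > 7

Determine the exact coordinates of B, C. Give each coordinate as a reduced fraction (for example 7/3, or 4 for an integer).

B = (17, 8)
C = (9, 17)

1. B_x = 17  [B = 2·M−A = 2·(10, 15/2)−(3, 7)]
2. B_y = 8  [B = 2·M−A = 2·(10, 15/2)−(3, 7)]
   so B = (17, 8)
3. C_x = 9  [C = 2·N−B = 2·(13, 25/2)−(17, 8)]
4. C_y = 17  [C = 2·N−B = 2·(13, 25/2)−(17, 8)]
   so C = (9, 17)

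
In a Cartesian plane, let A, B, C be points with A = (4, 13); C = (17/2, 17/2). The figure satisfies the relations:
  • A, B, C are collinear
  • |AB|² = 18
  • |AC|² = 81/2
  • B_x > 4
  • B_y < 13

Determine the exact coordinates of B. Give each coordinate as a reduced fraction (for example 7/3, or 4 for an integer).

B = (7, 10)

1. B_x = 7  [[A, B, C are collinear ⇒ -9/2x-9/2y+153/2=0] ∩ [|B−(4, 13)|²=18]]
2. B_y = 10  [[A, B, C are collinear ⇒ -9/2x-9/2y+153/2=0] ∩ [|B−(4, 13)|²=18]]
   so B = (7, 10)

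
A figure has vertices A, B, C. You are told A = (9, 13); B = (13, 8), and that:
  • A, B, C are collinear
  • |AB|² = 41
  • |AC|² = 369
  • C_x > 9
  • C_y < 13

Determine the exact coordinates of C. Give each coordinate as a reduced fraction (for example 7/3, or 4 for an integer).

C = (21, -2)

1. C_x = 21  [[A, B, C are collinear ⇒ 5x+4y-97=0] ∩ [|C−(9, 13)|²=369]]
2. C_y = -2  [[A, B, C are collinear ⇒ 5x+4y-97=0] ∩ [|C−(9, 13)|²=369]]
   so C = (21, -2)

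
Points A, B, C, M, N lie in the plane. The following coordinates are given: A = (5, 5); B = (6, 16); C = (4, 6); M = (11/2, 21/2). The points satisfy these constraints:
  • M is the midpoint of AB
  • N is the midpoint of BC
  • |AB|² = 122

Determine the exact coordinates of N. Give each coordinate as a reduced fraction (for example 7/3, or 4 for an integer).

1. N_x = 5  [2·N = B+C = (6, 16)+(4, 6)]
2. N_y = 11  [2·N = B+C = (6, 16)+(4, 6)]
   so N = (5, 11)

N = (5, 11)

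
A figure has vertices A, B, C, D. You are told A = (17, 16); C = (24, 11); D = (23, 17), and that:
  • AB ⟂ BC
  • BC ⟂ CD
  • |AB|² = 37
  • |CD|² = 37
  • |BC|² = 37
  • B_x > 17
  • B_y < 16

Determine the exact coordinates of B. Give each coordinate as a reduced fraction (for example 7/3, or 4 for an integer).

1. B_x = 18  [[BC ⟂ CD ⇒ 1x-6y+42=0] ∩ [|B−(17, 16)|²=37]]
2. B_y = 10  [[BC ⟂ CD ⇒ 1x-6y+42=0] ∩ [|B−(17, 16)|²=37]]
   so B = (18, 10)

B = (18, 10)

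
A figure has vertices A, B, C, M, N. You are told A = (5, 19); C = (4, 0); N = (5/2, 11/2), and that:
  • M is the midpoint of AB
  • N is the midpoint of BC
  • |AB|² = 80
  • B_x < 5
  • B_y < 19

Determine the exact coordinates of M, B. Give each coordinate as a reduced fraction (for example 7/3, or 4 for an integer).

1. B_x = 1  [B = 2·N−C = 2·(5/2, 11/2)−(4, 0)]
2. B_y = 11  [B = 2·N−C = 2·(5/2, 11/2)−(4, 0)]
   so B = (1, 11)
3. M_x = 3  [2·M = A+B = (5, 19)+(1, 11)]
4. M_y = 15  [2·M = A+B = (5, 19)+(1, 11)]
   so M = (3, 15)

M = (3, 15)
B = (1, 11)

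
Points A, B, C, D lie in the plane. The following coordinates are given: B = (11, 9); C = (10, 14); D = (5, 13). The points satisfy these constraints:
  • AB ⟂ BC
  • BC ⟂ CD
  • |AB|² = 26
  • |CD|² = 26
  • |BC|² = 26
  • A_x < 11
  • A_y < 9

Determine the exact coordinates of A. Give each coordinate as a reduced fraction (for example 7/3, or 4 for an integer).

A = (6, 8)

1. A_x = 6  [[AB ⟂ BC ⇒ 1x-5y+34=0] ∩ [|A−(11, 9)|²=26]]
2. A_y = 8  [[AB ⟂ BC ⇒ 1x-5y+34=0] ∩ [|A−(11, 9)|²=26]]
   so A = (6, 8)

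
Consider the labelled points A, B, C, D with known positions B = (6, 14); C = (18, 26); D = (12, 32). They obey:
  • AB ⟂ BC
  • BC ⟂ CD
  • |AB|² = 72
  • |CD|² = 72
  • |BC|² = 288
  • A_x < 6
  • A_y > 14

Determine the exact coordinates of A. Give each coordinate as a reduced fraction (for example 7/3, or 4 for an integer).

A = (0, 20)

1. A_x = 0  [[AB ⟂ BC ⇒ -12x-12y+240=0] ∩ [|A−(6, 14)|²=72]]
2. A_y = 20  [[AB ⟂ BC ⇒ -12x-12y+240=0] ∩ [|A−(6, 14)|²=72]]
   so A = (0, 20)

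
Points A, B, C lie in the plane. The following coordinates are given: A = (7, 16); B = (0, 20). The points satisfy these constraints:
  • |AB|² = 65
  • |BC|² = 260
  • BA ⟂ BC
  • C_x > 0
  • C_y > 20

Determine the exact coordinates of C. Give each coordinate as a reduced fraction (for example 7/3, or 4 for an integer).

1. C_x = 8  [[BA ⟂ BC ⇒ 7x-4y+80=0] ∩ [|C−(0, 20)|²=260]]
2. C_y = 34  [[BA ⟂ BC ⇒ 7x-4y+80=0] ∩ [|C−(0, 20)|²=260]]
   so C = (8, 34)

C = (8, 34)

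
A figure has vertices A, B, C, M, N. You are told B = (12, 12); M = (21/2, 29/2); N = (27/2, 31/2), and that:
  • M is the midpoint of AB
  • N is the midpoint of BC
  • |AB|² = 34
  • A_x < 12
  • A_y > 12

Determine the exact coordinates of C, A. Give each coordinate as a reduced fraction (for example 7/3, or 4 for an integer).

1. A_x = 9  [A = 2·M−B = 2·(21/2, 29/2)−(12, 12)]
2. A_y = 17  [A = 2·M−B = 2·(21/2, 29/2)−(12, 12)]
   so A = (9, 17)
3. C_x = 15  [C = 2·N−B = 2·(27/2, 31/2)−(12, 12)]
4. C_y = 19  [C = 2·N−B = 2·(27/2, 31/2)−(12, 12)]
   so C = (15, 19)

C = (15, 19)
A = (9, 17)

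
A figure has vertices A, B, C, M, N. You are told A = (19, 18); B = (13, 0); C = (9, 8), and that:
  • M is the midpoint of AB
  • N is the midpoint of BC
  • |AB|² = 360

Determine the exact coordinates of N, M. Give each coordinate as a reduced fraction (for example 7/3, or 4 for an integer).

1. M_x = 16  [2·M = A+B = (19, 18)+(13, 0)]
2. M_y = 9  [2·M = A+B = (19, 18)+(13, 0)]
   so M = (16, 9)
3. N_x = 11  [2·N = B+C = (13, 0)+(9, 8)]
4. N_y = 4  [2·N = B+C = (13, 0)+(9, 8)]
   so N = (11, 4)

N = (11, 4)
M = (16, 9)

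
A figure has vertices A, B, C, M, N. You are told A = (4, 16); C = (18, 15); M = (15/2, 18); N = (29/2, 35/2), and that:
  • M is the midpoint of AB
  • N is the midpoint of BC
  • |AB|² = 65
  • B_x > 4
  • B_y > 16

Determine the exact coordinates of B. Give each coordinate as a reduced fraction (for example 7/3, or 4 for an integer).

1. B_x = 11  [B = 2·M−A = 2·(15/2, 18)−(4, 16)]
2. B_y = 20  [B = 2·M−A = 2·(15/2, 18)−(4, 16)]
   so B = (11, 20)

B = (11, 20)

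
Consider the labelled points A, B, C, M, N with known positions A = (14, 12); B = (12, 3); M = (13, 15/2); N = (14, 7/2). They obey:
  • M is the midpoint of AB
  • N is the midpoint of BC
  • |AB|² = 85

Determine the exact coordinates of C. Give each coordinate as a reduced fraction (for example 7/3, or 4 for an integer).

C = (16, 4)

1. C_x = 16  [C = 2·N−B = 2·(14, 7/2)−(12, 3)]
2. C_y = 4  [C = 2·N−B = 2·(14, 7/2)−(12, 3)]
   so C = (16, 4)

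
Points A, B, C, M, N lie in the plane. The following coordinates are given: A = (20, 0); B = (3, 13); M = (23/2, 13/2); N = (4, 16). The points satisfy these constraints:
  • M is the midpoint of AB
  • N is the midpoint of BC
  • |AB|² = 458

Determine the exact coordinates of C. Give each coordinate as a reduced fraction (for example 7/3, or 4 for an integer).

C = (5, 19)

1. C_x = 5  [C = 2·N−B = 2·(4, 16)−(3, 13)]
2. C_y = 19  [C = 2·N−B = 2·(4, 16)−(3, 13)]
   so C = (5, 19)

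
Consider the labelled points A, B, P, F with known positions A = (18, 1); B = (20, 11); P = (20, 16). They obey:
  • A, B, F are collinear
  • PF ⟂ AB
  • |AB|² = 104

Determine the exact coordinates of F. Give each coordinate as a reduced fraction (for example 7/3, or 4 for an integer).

1. F_x = 545/26  [[A, B, F are collinear ⇒ -10x+2y+178=0] ∩ [PF ⟂ AB ⇒ 2x+10y-200=0]]
2. F_y = 411/26  [[A, B, F are collinear ⇒ -10x+2y+178=0] ∩ [PF ⟂ AB ⇒ 2x+10y-200=0]]
   so F = (545/26, 411/26)

F = (545/26, 411/26)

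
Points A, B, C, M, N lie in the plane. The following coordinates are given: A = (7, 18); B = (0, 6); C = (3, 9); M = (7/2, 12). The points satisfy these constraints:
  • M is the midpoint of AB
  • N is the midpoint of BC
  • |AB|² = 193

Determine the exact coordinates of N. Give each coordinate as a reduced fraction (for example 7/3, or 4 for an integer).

N = (3/2, 15/2)

1. N_x = 3/2  [2·N = B+C = (0, 6)+(3, 9)]
2. N_y = 15/2  [2·N = B+C = (0, 6)+(3, 9)]
   so N = (3/2, 15/2)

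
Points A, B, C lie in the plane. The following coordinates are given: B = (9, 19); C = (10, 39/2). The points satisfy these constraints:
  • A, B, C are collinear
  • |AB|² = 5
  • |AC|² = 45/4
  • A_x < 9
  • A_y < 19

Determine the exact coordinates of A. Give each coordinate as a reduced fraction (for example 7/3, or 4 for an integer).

A = (7, 18)

1. A_x = 7  [[A, B, C are collinear ⇒ -1/2x+1y-29/2=0] ∩ [|A−(9, 19)|²=5]]
2. A_y = 18  [[A, B, C are collinear ⇒ -1/2x+1y-29/2=0] ∩ [|A−(9, 19)|²=5]]
   so A = (7, 18)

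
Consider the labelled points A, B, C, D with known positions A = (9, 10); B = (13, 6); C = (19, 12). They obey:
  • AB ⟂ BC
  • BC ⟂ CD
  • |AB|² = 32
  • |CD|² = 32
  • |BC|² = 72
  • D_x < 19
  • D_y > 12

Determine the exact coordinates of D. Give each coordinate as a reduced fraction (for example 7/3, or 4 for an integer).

1. D_x = 15  [[BC ⟂ CD ⇒ 6x+6y-186=0] ∩ [|D−(19, 12)|²=32]]
2. D_y = 16  [[BC ⟂ CD ⇒ 6x+6y-186=0] ∩ [|D−(19, 12)|²=32]]
   so D = (15, 16)

D = (15, 16)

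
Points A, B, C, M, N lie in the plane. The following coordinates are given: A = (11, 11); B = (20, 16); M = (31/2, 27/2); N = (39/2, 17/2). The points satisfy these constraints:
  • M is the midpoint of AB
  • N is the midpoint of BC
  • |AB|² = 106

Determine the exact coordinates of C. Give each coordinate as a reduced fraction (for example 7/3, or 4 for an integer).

1. C_x = 19  [C = 2·N−B = 2·(39/2, 17/2)−(20, 16)]
2. C_y = 1  [C = 2·N−B = 2·(39/2, 17/2)−(20, 16)]
   so C = (19, 1)

C = (19, 1)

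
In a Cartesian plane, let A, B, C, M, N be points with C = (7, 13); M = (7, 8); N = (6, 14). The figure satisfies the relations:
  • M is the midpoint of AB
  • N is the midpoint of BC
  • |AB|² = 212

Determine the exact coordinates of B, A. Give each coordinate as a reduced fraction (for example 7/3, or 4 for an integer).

B = (5, 15)
A = (9, 1)

1. B_x = 5  [B = 2·N−C = 2·(6, 14)−(7, 13)]
2. B_y = 15  [B = 2·N−C = 2·(6, 14)−(7, 13)]
   so B = (5, 15)
3. A_x = 9  [A = 2·M−B = 2·(7, 8)−(5, 15)]
4. A_y = 1  [A = 2·M−B = 2·(7, 8)−(5, 15)]
   so A = (9, 1)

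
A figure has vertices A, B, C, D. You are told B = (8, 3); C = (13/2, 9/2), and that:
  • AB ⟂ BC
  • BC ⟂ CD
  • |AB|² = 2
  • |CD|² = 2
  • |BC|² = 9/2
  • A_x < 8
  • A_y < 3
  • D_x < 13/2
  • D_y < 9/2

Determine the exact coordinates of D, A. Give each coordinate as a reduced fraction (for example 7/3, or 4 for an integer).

1. D_x = 11/2  [[BC ⟂ CD ⇒ -3/2x+3/2y+3=0] ∩ [|D−(13/2, 9/2)|²=2]]
2. D_y = 7/2  [[BC ⟂ CD ⇒ -3/2x+3/2y+3=0] ∩ [|D−(13/2, 9/2)|²=2]]
   so D = (11/2, 7/2)
3. A_x = 7  [[AB ⟂ BC ⇒ 3/2x-3/2y-15/2=0] ∩ [|A−(8, 3)|²=2]]
4. A_y = 2  [[AB ⟂ BC ⇒ 3/2x-3/2y-15/2=0] ∩ [|A−(8, 3)|²=2]]
   so A = (7, 2)

D = (11/2, 7/2)
A = (7, 2)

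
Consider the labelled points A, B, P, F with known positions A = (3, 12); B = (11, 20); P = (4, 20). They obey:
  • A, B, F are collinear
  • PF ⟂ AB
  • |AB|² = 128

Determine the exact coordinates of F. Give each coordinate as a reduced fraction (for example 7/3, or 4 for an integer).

1. F_x = 15/2  [[A, B, F are collinear ⇒ -8x+8y-72=0] ∩ [PF ⟂ AB ⇒ 8x+8y-192=0]]
2. F_y = 33/2  [[A, B, F are collinear ⇒ -8x+8y-72=0] ∩ [PF ⟂ AB ⇒ 8x+8y-192=0]]
   so F = (15/2, 33/2)

F = (15/2, 33/2)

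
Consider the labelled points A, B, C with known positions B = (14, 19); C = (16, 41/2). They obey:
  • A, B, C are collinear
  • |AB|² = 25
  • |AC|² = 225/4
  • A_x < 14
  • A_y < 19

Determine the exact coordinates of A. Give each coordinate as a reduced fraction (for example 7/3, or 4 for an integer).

1. A_x = 10  [[A, B, C are collinear ⇒ -3/2x+2y-17=0] ∩ [|A−(14, 19)|²=25]]
2. A_y = 16  [[A, B, C are collinear ⇒ -3/2x+2y-17=0] ∩ [|A−(14, 19)|²=25]]
   so A = (10, 16)

A = (10, 16)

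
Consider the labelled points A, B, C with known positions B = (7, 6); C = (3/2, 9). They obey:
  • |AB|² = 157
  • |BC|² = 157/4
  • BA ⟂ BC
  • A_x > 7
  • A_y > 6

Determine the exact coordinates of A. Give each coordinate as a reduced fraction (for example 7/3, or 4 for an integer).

A = (13, 17)

1. A_x = 13  [[BA ⟂ BC ⇒ -11/2x+3y+41/2=0] ∩ [|A−(7, 6)|²=157]]
2. A_y = 17  [[BA ⟂ BC ⇒ -11/2x+3y+41/2=0] ∩ [|A−(7, 6)|²=157]]
   so A = (13, 17)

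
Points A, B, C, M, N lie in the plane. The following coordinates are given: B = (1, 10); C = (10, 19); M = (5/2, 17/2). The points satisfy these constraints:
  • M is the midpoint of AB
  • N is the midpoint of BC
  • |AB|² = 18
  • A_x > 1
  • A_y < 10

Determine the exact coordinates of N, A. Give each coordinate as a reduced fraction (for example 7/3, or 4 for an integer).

N = (11/2, 29/2)
A = (4, 7)

1. A_x = 4  [A = 2·M−B = 2·(5/2, 17/2)−(1, 10)]
2. A_y = 7  [A = 2·M−B = 2·(5/2, 17/2)−(1, 10)]
   so A = (4, 7)
3. N_x = 11/2  [2·N = B+C = (1, 10)+(10, 19)]
4. N_y = 29/2  [2·N = B+C = (1, 10)+(10, 19)]
   so N = (11/2, 29/2)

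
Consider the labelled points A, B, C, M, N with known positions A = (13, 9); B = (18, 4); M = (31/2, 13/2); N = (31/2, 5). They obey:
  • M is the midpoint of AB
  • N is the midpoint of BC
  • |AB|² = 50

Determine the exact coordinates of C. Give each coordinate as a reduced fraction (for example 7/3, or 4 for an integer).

1. C_x = 13  [C = 2·N−B = 2·(31/2, 5)−(18, 4)]
2. C_y = 6  [C = 2·N−B = 2·(31/2, 5)−(18, 4)]
   so C = (13, 6)

C = (13, 6)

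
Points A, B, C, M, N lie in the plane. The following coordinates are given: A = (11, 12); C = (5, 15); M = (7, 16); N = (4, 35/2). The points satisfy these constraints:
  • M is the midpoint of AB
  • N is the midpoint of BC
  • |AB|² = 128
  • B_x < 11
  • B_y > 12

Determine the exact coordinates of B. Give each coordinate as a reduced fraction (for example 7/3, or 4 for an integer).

B = (3, 20)

1. B_x = 3  [B = 2·M−A = 2·(7, 16)−(11, 12)]
2. B_y = 20  [B = 2·M−A = 2·(7, 16)−(11, 12)]
   so B = (3, 20)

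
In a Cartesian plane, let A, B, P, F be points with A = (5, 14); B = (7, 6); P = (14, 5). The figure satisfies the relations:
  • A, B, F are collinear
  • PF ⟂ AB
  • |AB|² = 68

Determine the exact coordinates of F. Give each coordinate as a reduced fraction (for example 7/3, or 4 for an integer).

F = (130/17, 58/17)

1. F_x = 130/17  [[A, B, F are collinear ⇒ 8x+2y-68=0] ∩ [PF ⟂ AB ⇒ 2x-8y+12=0]]
2. F_y = 58/17  [[A, B, F are collinear ⇒ 8x+2y-68=0] ∩ [PF ⟂ AB ⇒ 2x-8y+12=0]]
   so F = (130/17, 58/17)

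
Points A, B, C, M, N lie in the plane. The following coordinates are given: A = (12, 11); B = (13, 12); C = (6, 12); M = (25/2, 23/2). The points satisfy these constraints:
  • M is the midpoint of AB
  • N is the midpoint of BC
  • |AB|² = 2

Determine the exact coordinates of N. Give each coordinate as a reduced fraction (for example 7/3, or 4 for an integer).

1. N_x = 19/2  [2·N = B+C = (13, 12)+(6, 12)]
2. N_y = 12  [2·N = B+C = (13, 12)+(6, 12)]
   so N = (19/2, 12)

N = (19/2, 12)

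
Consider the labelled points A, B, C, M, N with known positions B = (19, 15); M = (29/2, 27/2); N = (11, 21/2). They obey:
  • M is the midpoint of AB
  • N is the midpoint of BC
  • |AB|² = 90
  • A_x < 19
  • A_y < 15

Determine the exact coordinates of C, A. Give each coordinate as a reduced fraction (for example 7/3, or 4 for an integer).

1. A_x = 10  [A = 2·M−B = 2·(29/2, 27/2)−(19, 15)]
2. A_y = 12  [A = 2·M−B = 2·(29/2, 27/2)−(19, 15)]
   so A = (10, 12)
3. C_x = 3  [C = 2·N−B = 2·(11, 21/2)−(19, 15)]
4. C_y = 6  [C = 2·N−B = 2·(11, 21/2)−(19, 15)]
   so C = (3, 6)

C = (3, 6)
A = (10, 12)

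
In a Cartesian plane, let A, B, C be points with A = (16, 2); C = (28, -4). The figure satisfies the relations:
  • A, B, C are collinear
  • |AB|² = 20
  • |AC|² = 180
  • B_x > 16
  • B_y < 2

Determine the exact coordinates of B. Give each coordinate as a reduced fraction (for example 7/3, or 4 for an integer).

1. B_x = 20  [[A, B, C are collinear ⇒ -6x-12y+120=0] ∩ [|B−(16, 2)|²=20]]
2. B_y = 0  [[A, B, C are collinear ⇒ -6x-12y+120=0] ∩ [|B−(16, 2)|²=20]]
   so B = (20, 0)

B = (20, 0)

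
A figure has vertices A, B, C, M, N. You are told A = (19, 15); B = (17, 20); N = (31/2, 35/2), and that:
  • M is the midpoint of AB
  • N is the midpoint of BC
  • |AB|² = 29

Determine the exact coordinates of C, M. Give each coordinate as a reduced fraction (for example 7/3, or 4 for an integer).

C = (14, 15)
M = (18, 35/2)

1. M_x = 18  [2·M = A+B = (19, 15)+(17, 20)]
2. M_y = 35/2  [2·M = A+B = (19, 15)+(17, 20)]
   so M = (18, 35/2)
3. C_x = 14  [C = 2·N−B = 2·(31/2, 35/2)−(17, 20)]
4. C_y = 15  [C = 2·N−B = 2·(31/2, 35/2)−(17, 20)]
   so C = (14, 15)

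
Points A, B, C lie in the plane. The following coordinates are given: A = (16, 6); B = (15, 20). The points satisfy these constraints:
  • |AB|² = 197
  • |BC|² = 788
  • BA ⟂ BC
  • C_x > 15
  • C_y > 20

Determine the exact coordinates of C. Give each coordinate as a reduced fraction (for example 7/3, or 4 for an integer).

1. C_x = 43  [[BA ⟂ BC ⇒ 1x-14y+265=0] ∩ [|C−(15, 20)|²=788]]
2. C_y = 22  [[BA ⟂ BC ⇒ 1x-14y+265=0] ∩ [|C−(15, 20)|²=788]]
   so C = (43, 22)

C = (43, 22)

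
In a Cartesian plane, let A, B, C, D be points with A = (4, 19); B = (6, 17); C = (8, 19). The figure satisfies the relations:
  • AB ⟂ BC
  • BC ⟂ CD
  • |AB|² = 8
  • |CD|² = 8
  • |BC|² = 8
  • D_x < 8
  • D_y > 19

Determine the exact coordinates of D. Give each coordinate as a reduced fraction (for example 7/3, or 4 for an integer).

1. D_x = 6  [[BC ⟂ CD ⇒ 2x+2y-54=0] ∩ [|D−(8, 19)|²=8]]
2. D_y = 21  [[BC ⟂ CD ⇒ 2x+2y-54=0] ∩ [|D−(8, 19)|²=8]]
   so D = (6, 21)

D = (6, 21)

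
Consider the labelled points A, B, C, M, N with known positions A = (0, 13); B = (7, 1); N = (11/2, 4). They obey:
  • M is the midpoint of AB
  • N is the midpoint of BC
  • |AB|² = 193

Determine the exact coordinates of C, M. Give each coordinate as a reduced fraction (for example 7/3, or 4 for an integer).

C = (4, 7)
M = (7/2, 7)

1. M_x = 7/2  [2·M = A+B = (0, 13)+(7, 1)]
2. M_y = 7  [2·M = A+B = (0, 13)+(7, 1)]
   so M = (7/2, 7)
3. C_x = 4  [C = 2·N−B = 2·(11/2, 4)−(7, 1)]
4. C_y = 7  [C = 2·N−B = 2·(11/2, 4)−(7, 1)]
   so C = (4, 7)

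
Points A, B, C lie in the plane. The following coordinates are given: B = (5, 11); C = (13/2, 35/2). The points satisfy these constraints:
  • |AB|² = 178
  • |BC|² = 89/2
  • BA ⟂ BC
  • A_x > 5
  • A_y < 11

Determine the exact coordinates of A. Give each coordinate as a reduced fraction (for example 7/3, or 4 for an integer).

A = (18, 8)

1. A_x = 18  [[BA ⟂ BC ⇒ 3/2x+13/2y-79=0] ∩ [|A−(5, 11)|²=178]]
2. A_y = 8  [[BA ⟂ BC ⇒ 3/2x+13/2y-79=0] ∩ [|A−(5, 11)|²=178]]
   so A = (18, 8)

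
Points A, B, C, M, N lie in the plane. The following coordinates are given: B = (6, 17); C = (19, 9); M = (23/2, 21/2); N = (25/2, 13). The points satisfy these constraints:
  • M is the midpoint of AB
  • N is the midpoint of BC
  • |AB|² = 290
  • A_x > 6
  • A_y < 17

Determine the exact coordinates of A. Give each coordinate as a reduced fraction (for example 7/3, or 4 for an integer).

A = (17, 4)

1. A_x = 17  [A = 2·M−B = 2·(23/2, 21/2)−(6, 17)]
2. A_y = 4  [A = 2·M−B = 2·(23/2, 21/2)−(6, 17)]
   so A = (17, 4)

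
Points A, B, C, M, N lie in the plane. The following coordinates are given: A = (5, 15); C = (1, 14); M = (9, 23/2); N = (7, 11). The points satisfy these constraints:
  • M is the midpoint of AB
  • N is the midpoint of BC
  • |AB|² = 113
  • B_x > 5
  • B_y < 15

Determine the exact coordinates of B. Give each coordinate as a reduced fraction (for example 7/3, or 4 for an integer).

1. B_x = 13  [B = 2·M−A = 2·(9, 23/2)−(5, 15)]
2. B_y = 8  [B = 2·M−A = 2·(9, 23/2)−(5, 15)]
   so B = (13, 8)

B = (13, 8)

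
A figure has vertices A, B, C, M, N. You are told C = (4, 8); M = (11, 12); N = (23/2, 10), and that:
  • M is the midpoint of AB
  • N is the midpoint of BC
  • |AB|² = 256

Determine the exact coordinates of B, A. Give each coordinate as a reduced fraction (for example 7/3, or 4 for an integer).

B = (19, 12)
A = (3, 12)

1. B_x = 19  [B = 2·N−C = 2·(23/2, 10)−(4, 8)]
2. B_y = 12  [B = 2·N−C = 2·(23/2, 10)−(4, 8)]
   so B = (19, 12)
3. A_x = 3  [A = 2·M−B = 2·(11, 12)−(19, 12)]
4. A_y = 12  [A = 2·M−B = 2·(11, 12)−(19, 12)]
   so A = (3, 12)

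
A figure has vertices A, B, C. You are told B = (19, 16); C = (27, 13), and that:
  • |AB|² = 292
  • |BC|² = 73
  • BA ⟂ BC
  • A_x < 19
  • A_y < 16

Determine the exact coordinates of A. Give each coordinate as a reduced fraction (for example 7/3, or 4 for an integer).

1. A_x = 13  [[BA ⟂ BC ⇒ 8x-3y-104=0] ∩ [|A−(19, 16)|²=292]]
2. A_y = 0  [[BA ⟂ BC ⇒ 8x-3y-104=0] ∩ [|A−(19, 16)|²=292]]
   so A = (13, 0)

A = (13, 0)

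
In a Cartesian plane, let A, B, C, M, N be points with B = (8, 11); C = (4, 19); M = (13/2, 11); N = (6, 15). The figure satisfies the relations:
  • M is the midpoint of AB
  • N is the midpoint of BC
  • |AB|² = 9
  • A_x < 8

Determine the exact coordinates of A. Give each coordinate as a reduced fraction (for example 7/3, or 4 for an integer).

A = (5, 11)

1. A_x = 5  [A = 2·M−B = 2·(13/2, 11)−(8, 11)]
2. A_y = 11  [A = 2·M−B = 2·(13/2, 11)−(8, 11)]
   so A = (5, 11)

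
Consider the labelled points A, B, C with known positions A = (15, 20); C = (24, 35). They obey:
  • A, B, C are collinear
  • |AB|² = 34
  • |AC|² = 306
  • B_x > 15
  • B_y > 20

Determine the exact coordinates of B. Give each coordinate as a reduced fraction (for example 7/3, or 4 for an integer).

B = (18, 25)

1. B_x = 18  [[A, B, C are collinear ⇒ 15x-9y-45=0] ∩ [|B−(15, 20)|²=34]]
2. B_y = 25  [[A, B, C are collinear ⇒ 15x-9y-45=0] ∩ [|B−(15, 20)|²=34]]
   so B = (18, 25)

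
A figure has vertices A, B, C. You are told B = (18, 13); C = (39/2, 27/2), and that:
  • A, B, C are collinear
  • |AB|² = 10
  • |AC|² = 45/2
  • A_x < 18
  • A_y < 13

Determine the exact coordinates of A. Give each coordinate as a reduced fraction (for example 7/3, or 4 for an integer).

1. A_x = 15  [[A, B, C are collinear ⇒ -1/2x+3/2y-21/2=0] ∩ [|A−(18, 13)|²=10]]
2. A_y = 12  [[A, B, C are collinear ⇒ -1/2x+3/2y-21/2=0] ∩ [|A−(18, 13)|²=10]]
   so A = (15, 12)

A = (15, 12)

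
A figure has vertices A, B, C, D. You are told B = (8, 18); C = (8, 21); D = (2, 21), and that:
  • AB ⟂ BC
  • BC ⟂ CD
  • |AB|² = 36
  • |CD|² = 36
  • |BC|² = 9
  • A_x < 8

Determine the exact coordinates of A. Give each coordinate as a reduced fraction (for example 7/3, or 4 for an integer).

1. A_x = 2  [[AB ⟂ BC ⇒ -3y+54=0] ∩ [|A−(8, 18)|²=36]]
2. A_y = 18  [[AB ⟂ BC ⇒ -3y+54=0] ∩ [|A−(8, 18)|²=36]]
   so A = (2, 18)

A = (2, 18)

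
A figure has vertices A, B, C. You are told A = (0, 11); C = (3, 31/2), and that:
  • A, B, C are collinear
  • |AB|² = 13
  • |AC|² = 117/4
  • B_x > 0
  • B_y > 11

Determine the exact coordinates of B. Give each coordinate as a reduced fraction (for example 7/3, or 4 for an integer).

B = (2, 14)

1. B_x = 2  [[A, B, C are collinear ⇒ 9/2x-3y+33=0] ∩ [|B−(0, 11)|²=13]]
2. B_y = 14  [[A, B, C are collinear ⇒ 9/2x-3y+33=0] ∩ [|B−(0, 11)|²=13]]
   so B = (2, 14)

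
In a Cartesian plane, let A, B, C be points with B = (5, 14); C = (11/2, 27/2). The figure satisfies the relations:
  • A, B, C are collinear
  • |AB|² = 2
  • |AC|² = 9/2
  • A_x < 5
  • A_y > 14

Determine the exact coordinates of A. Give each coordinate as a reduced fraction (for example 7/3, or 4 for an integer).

1. A_x = 4  [[A, B, C are collinear ⇒ 1/2x+1/2y-19/2=0] ∩ [|A−(5, 14)|²=2]]
2. A_y = 15  [[A, B, C are collinear ⇒ 1/2x+1/2y-19/2=0] ∩ [|A−(5, 14)|²=2]]
   so A = (4, 15)

A = (4, 15)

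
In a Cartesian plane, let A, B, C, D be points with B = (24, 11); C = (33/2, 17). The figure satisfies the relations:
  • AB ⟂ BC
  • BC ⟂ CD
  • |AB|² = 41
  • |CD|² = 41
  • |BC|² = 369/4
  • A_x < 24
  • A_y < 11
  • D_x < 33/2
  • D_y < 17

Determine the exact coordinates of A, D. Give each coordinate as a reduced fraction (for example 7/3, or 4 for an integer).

A = (20, 6)
D = (25/2, 12)

1. A_x = 20  [[AB ⟂ BC ⇒ 15/2x-6y-114=0] ∩ [|A−(24, 11)|²=41]]
2. A_y = 6  [[AB ⟂ BC ⇒ 15/2x-6y-114=0] ∩ [|A−(24, 11)|²=41]]
   so A = (20, 6)
3. D_x = 25/2  [[BC ⟂ CD ⇒ -15/2x+6y+87/4=0] ∩ [|D−(33/2, 17)|²=41]]
4. D_y = 12  [[BC ⟂ CD ⇒ -15/2x+6y+87/4=0] ∩ [|D−(33/2, 17)|²=41]]
   so D = (25/2, 12)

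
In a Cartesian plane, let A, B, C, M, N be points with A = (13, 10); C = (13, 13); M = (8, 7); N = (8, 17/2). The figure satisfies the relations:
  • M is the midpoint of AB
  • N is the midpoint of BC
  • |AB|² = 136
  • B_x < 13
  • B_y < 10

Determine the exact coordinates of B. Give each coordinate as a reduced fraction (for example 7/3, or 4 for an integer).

1. B_x = 3  [B = 2·M−A = 2·(8, 7)−(13, 10)]
2. B_y = 4  [B = 2·M−A = 2·(8, 7)−(13, 10)]
   so B = (3, 4)

B = (3, 4)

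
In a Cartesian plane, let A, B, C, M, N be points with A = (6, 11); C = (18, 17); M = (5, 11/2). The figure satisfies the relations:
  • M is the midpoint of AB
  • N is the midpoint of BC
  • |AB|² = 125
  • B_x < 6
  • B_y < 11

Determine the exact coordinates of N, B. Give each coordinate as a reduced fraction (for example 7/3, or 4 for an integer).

N = (11, 17/2)
B = (4, 0)

1. B_x = 4  [B = 2·M−A = 2·(5, 11/2)−(6, 11)]
2. B_y = 0  [B = 2·M−A = 2·(5, 11/2)−(6, 11)]
   so B = (4, 0)
3. N_x = 11  [2·N = B+C = (4, 0)+(18, 17)]
4. N_y = 17/2  [2·N = B+C = (4, 0)+(18, 17)]
   so N = (11, 17/2)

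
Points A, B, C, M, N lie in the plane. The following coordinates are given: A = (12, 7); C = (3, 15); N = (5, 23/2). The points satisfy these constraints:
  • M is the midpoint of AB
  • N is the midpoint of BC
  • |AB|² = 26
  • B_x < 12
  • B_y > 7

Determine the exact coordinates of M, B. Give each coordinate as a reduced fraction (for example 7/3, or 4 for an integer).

1. B_x = 7  [B = 2·N−C = 2·(5, 23/2)−(3, 15)]
2. B_y = 8  [B = 2·N−C = 2·(5, 23/2)−(3, 15)]
   so B = (7, 8)
3. M_x = 19/2  [2·M = A+B = (12, 7)+(7, 8)]
4. M_y = 15/2  [2·M = A+B = (12, 7)+(7, 8)]
   so M = (19/2, 15/2)

M = (19/2, 15/2)
B = (7, 8)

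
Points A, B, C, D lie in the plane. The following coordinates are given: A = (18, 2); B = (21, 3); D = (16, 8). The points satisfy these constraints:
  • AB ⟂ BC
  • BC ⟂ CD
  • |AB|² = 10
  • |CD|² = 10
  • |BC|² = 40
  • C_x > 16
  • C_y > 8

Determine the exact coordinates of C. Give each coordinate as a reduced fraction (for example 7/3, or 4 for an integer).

1. C_x = 19  [[AB ⟂ BC ⇒ 3x+1y-66=0] ∩ [|C−(16, 8)|²=10]]
2. C_y = 9  [[AB ⟂ BC ⇒ 3x+1y-66=0] ∩ [|C−(16, 8)|²=10]]
   so C = (19, 9)

C = (19, 9)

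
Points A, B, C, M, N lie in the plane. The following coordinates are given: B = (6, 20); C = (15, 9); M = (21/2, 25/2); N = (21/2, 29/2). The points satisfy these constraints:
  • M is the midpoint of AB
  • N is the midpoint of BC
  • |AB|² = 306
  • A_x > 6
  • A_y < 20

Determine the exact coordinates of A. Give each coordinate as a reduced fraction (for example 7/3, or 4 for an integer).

A = (15, 5)

1. A_x = 15  [A = 2·M−B = 2·(21/2, 25/2)−(6, 20)]
2. A_y = 5  [A = 2·M−B = 2·(21/2, 25/2)−(6, 20)]
   so A = (15, 5)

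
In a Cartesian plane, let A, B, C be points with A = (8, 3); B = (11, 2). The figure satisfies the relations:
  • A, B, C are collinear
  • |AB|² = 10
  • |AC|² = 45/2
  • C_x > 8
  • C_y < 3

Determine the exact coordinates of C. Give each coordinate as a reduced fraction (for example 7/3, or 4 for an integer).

C = (25/2, 3/2)

1. C_x = 25/2  [[A, B, C are collinear ⇒ 1x+3y-17=0] ∩ [|C−(8, 3)|²=45/2]]
2. C_y = 3/2  [[A, B, C are collinear ⇒ 1x+3y-17=0] ∩ [|C−(8, 3)|²=45/2]]
   so C = (25/2, 3/2)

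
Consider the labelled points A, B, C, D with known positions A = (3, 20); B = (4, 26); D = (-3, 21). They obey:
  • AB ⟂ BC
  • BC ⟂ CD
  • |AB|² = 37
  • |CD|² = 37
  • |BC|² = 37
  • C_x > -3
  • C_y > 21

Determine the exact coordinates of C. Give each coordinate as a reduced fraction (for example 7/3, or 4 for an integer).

C = (-2, 27)

1. C_x = -2  [[AB ⟂ BC ⇒ 1x+6y-160=0] ∩ [|C−(-3, 21)|²=37]]
2. C_y = 27  [[AB ⟂ BC ⇒ 1x+6y-160=0] ∩ [|C−(-3, 21)|²=37]]
   so C = (-2, 27)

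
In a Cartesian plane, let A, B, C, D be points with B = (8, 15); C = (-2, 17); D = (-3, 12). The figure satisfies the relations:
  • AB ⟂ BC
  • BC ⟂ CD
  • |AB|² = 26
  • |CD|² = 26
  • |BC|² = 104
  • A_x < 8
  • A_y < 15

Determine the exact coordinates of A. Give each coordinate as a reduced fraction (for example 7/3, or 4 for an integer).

1. A_x = 7  [[AB ⟂ BC ⇒ 10x-2y-50=0] ∩ [|A−(8, 15)|²=26]]
2. A_y = 10  [[AB ⟂ BC ⇒ 10x-2y-50=0] ∩ [|A−(8, 15)|²=26]]
   so A = (7, 10)

A = (7, 10)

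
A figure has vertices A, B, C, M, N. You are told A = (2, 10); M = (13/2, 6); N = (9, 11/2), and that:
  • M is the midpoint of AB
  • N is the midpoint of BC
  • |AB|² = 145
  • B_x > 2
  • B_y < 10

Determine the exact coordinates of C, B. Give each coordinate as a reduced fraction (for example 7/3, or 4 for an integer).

C = (7, 9)
B = (11, 2)

1. B_x = 11  [B = 2·M−A = 2·(13/2, 6)−(2, 10)]
2. B_y = 2  [B = 2·M−A = 2·(13/2, 6)−(2, 10)]
   so B = (11, 2)
3. C_x = 7  [C = 2·N−B = 2·(9, 11/2)−(11, 2)]
4. C_y = 9  [C = 2·N−B = 2·(9, 11/2)−(11, 2)]
   so C = (7, 9)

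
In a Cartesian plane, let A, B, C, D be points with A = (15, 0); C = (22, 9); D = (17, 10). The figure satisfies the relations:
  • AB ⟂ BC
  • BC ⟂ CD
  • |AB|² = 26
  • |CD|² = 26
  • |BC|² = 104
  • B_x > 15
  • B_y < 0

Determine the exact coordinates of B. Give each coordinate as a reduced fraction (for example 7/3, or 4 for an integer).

1. B_x = 20  [[BC ⟂ CD ⇒ 5x-1y-101=0] ∩ [|B−(15, 0)|²=26]]
2. B_y = -1  [[BC ⟂ CD ⇒ 5x-1y-101=0] ∩ [|B−(15, 0)|²=26]]
   so B = (20, -1)

B = (20, -1)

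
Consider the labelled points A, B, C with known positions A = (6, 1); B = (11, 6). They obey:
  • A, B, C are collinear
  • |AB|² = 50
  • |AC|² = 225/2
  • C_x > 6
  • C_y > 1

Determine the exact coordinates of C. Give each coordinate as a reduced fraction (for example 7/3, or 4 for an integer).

1. C_x = 27/2  [[A, B, C are collinear ⇒ -5x+5y+25=0] ∩ [|C−(6, 1)|²=225/2]]
2. C_y = 17/2  [[A, B, C are collinear ⇒ -5x+5y+25=0] ∩ [|C−(6, 1)|²=225/2]]
   so C = (27/2, 17/2)

C = (27/2, 17/2)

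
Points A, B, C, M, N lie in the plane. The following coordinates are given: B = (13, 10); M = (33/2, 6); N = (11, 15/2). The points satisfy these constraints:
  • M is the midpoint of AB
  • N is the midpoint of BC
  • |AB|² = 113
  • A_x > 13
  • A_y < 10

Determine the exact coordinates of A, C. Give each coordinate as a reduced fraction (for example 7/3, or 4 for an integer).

A = (20, 2)
C = (9, 5)

1. A_x = 20  [A = 2·M−B = 2·(33/2, 6)−(13, 10)]
2. A_y = 2  [A = 2·M−B = 2·(33/2, 6)−(13, 10)]
   so A = (20, 2)
3. C_x = 9  [C = 2·N−B = 2·(11, 15/2)−(13, 10)]
4. C_y = 5  [C = 2·N−B = 2·(11, 15/2)−(13, 10)]
   so C = (9, 5)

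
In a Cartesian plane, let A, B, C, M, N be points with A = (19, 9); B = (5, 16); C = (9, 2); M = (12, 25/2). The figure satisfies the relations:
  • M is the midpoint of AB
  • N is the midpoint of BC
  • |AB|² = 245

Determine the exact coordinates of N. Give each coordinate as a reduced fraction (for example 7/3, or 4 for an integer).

N = (7, 9)

1. N_x = 7  [2·N = B+C = (5, 16)+(9, 2)]
2. N_y = 9  [2·N = B+C = (5, 16)+(9, 2)]
   so N = (7, 9)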